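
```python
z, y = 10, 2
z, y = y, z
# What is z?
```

Trace:
`z, y = 10, 2` → z = 10; y = 2
`z, y = y, z` → z = 2; y = 10
So z = 2

Answer: 2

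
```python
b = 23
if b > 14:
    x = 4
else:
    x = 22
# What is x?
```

Trace:
`b = 23` → b = 23
`if b > 14: ...` → b > 14 is True → x = 4
So x = 4

Answer: 4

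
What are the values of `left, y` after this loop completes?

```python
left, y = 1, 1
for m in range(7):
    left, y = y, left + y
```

Fibonacci: after 7 iterations
`left, y` takes the values: (1, 1) → (1, 2) → (2, 3) → (3, 5) → (5, 8) → (8, 13) → (13, 21) → (21, 34)

Answer: 21, 34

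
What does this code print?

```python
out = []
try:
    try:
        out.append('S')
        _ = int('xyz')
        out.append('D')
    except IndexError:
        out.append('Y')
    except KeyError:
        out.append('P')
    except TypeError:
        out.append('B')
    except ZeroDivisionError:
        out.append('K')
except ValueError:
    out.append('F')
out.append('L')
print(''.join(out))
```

Execution trace: 'S' (try body) → 'F' (outer except ValueError) → 'L' (after the try/except). Output: SFL

Answer: SFL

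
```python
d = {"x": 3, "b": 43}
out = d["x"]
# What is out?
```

Trace:
`d = {"x": 3, "b": 43}` → d = {'x': 3, 'b': 43}
`out = d["x"]` → out = 3
So out = 3

Answer: 3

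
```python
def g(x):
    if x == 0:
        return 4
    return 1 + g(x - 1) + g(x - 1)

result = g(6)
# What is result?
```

g(x) = 1 + 2·g(x-1), g(0)=4. Closed form: (4+1)·2^6 - 1 = 319.

Answer: 319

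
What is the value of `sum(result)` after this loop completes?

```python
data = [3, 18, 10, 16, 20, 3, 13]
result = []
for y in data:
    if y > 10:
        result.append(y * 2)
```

Sum of doubled values > 10
`result` takes the values: [] → [36] → [36, 32] → [36, 32, 40] → [36, 32, 40, 26]
So `sum(result)` = 134

Answer: 134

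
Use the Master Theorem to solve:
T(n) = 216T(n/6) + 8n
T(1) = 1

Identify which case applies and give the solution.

a=216, b=6, f(n)=8n. log_6(216) = 3. Since c=1 < 3, Case 1 applies: T(n) = Θ(n^log_b(a)) = O(n^3).

Answer: O(n^3) - Case 1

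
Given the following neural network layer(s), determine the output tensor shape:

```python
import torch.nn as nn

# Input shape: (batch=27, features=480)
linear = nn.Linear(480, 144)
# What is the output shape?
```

Input: (27, 480) -> Output: (27, 144)

Answer: (27, 144)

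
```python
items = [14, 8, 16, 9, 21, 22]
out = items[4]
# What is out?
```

Trace:
`items = [14, 8, 16, 9, 21, 22]` → items = [14, 8, 16, 9, 21, 22]
`out = items[4]` → out = 21
So out = 21

Answer: 21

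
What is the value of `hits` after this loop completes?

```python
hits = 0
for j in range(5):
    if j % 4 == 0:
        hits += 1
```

Count numbers divisible by 4 in range(5)
`hits` takes the values: 0 → 1 → 2

Answer: 2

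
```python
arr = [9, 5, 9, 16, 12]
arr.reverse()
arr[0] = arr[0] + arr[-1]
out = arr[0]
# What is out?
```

Trace:
`arr = [9, 5, 9, 16, 12]` → arr = [9, 5, 9, 16, 12]
`arr.reverse()` → arr = [12, 16, 9, 5, 9]
`arr[0] = arr[0] + arr[-1]` → arr = [21, 16, 9, 5, 9]
`out = arr[0]` → out = 21
So out = 21

Answer: 21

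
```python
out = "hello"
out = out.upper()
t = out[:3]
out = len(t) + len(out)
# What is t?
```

Trace:
`out = "hello"` → out = 'hello'
`out = out.upper()` → out = 'HELLO'
`t = out[:3]` → t = 'HEL'
`out = len(t) + len(out)` → out = 8
So t = 'HEL'

Answer: 'HEL'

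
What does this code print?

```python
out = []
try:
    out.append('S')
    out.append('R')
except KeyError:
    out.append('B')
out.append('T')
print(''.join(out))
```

Execution trace: 'S' (try body) → 'R' (try body, no exception) → 'T' (after the try/except). Output: SRT

Answer: SRT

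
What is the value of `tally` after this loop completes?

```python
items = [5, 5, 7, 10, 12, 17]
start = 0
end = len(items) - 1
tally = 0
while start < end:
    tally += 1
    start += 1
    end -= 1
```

Iterations until pointers meet (list length 6)
`tally` takes the values: 0 → 1 → 2 → 3

Answer: 3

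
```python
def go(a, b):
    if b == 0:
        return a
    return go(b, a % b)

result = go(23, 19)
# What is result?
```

go(23, 19) -> go(19, 4) -> go(4, 3) -> go(3, 1) -> go(1, 0) -> 1

Answer: 1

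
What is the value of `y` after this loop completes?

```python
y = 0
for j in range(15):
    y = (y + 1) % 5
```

Increment mod 5, 15 times = 0
`y` takes the values: 0 → 1 → 2 → 3 → 4 → 0 → 1 → 2 → 3 → 4 → 0 → 1 → 2 → 3 → 4 → 0

Answer: 0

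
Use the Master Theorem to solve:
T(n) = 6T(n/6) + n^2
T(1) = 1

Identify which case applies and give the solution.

a=6, b=6, f(n)=n^2. log_6(6) = 1. Since c=2 > 1 and the regularity condition holds (6(n/6)^2 = (6/6^2)n^2 with 6/6^2 < 1), Case 3 applies: T(n) = Θ(f(n)) = O(n^2).

Answer: O(n^2) - Case 3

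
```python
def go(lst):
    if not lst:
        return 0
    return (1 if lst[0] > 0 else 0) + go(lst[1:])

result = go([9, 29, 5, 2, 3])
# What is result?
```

Count of positive elements in [9, 29, 5, 2, 3] = 5

Answer: 5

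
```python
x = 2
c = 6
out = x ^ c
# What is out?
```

Trace:
`x = 2` → x = 2
`c = 6` → c = 6
`out = x ^ c` → out = 4
So out = 4

Answer: 4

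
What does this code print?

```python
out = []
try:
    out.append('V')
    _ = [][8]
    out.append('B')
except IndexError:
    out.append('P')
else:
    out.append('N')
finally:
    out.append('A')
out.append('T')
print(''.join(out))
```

Execution trace: 'V' (try body) → 'P' (except IndexError) → 'A' (finally) → 'T' (after the try/except). Output: VPAT

Answer: VPAT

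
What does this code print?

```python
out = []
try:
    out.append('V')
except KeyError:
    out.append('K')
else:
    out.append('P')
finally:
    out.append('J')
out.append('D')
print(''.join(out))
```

Execution trace: 'V' (try body, no exception) → 'P' (else) → 'J' (finally) → 'D' (after the try/except). Output: VPJD

Answer: VPJD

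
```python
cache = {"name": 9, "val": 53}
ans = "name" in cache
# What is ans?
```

Trace:
`cache = {"name": 9, "val": 53}` → cache = {'name': 9, 'val': 53}
`ans = "name" in cache` → ans = True
So ans = True

Answer: True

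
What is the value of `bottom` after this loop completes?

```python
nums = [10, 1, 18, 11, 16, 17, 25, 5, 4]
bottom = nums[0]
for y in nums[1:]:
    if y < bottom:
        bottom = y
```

Minimum of [10, 1, 18, 11, 16, 17, 25, 5, 4]
`bottom` takes the values: 10 → 1

Answer: 1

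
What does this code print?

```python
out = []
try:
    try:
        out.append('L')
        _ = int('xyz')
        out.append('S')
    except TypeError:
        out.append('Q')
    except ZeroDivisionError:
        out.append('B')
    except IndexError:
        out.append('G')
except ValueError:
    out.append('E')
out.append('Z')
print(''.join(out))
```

Execution trace: 'L' (try body) → 'E' (outer except ValueError) → 'Z' (after the try/except). Output: LEZ

Answer: LEZ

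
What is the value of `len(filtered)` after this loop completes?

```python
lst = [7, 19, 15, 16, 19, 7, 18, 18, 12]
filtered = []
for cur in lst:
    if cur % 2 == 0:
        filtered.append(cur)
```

Count even numbers in [7, 19, 15, 16, 19, 7, 18, 18, 12]
`filtered` takes the values: [] → [16] → [16, 18] → [16, 18, 18] → [16, 18, 18, 12]
So `len(filtered)` = 4

Answer: 4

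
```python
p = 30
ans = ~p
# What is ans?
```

Trace:
`p = 30` → p = 30
`ans = ~p` → ans = -31
So ans = -31

Answer: -31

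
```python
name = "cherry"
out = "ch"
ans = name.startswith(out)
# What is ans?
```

Trace:
`name = "cherry"` → name = 'cherry'
`out = "ch"` → out = 'ch'
`ans = name.startswith(out)` → ans = True
So ans = True

Answer: True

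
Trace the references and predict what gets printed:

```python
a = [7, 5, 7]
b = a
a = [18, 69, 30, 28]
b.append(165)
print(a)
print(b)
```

Key concept: rebinding vs mutation: a is rebound to a new list, b still points at the original.
Step by step:
`a = [7, 5, 7]` → a = [7, 5, 7]
`b = a` → b = [7, 5, 7] (same object as a)
`a = [18, 69, 30, 28]` → a = [18, 69, 30, 28]
`b.append(165)` → b = [7, 5, 7, 165]
`print(a)` → prints [18, 69, 30, 28]
`print(b)` → prints [7, 5, 7, 165]

Answer:
[18, 69, 30, 28]
[7, 5, 7, 165]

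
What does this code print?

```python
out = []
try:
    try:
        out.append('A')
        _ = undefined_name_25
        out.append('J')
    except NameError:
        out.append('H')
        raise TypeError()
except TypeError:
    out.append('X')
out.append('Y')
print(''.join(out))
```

Execution trace: 'A' (inner try body) → 'H' (inner except NameError) → 'X' (outer except TypeError) → 'Y' (after the try/except). Output: AHXY

Answer: AHXY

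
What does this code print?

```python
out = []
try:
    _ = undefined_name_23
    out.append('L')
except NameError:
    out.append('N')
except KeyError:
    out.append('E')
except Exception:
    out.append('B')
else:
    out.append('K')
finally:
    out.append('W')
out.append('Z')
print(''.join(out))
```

Execution trace: 'N' (except NameError) → 'W' (finally) → 'Z' (after the try/except). Output: NWZ

Answer: NWZ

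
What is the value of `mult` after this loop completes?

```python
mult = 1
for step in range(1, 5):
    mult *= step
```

4! = 24
`mult` takes the values: 1 → 2 → 6 → 24

Answer: 24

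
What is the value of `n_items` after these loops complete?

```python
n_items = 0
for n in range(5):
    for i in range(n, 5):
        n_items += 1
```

Upper triangle: 5 + 4 + ... + 1
`n_items` takes the values: 0 → 1 → 2 → 3 → 4 → 5 → 6 → 7 → 8 → 9 → 10 → 11 → 12 → 13 → 14 → 15

Answer: 15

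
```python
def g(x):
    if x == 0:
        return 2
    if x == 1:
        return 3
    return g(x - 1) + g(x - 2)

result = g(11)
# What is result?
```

Build up from base cases: g(0)=2, g(1)=3, g(2)=5, g(3)=8, g(4)=13, g(5)=21, g(6)=34, ..., g(11)=377

Answer: 377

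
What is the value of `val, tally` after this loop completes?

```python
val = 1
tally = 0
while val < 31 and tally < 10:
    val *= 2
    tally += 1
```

Double until >= 31 or 10 iterations
`val, tally` takes the values: (1, 0) → (2, 0) → (2, 1) → (4, 1) → (4, 2) → (8, 2) → (8, 3) → (16, 3) → (16, 4) → (32, 4) → (32, 5)

Answer: 32, 5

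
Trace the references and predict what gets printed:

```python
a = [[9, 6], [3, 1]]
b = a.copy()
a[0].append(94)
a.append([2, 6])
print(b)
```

Key concept: shallow copy with nested lists.
Step by step:
`a = [[9, 6], [3, 1]]` → a = [[9, 6], [3, 1]]
`b = a.copy()` → b = [[9, 6], [3, 1]]
`a[0].append(94)` → a = [[9, 6, 94], [3, 1]]; b = [[9, 6, 94], [3, 1]]
`a.append([2, 6])` → a = [[9, 6, 94], [3, 1], [2, 6]]
`print(b)` → prints [[9, 6, 94], [3, 1]]

Answer: [[9, 6, 94], [3, 1]]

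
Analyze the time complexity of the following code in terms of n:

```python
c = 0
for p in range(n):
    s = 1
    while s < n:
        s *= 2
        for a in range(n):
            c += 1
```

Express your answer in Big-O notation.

Each loop level contributes: n × log n × n. Multiplying the contributions gives O(n^2 log n).

Answer: O(n^2 log n)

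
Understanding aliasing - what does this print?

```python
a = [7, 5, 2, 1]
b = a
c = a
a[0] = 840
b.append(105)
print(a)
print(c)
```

Key concept: multiple aliases.
Step by step:
`a = [7, 5, 2, 1]` → a = [7, 5, 2, 1]
`b = a` → b = [7, 5, 2, 1] (same object as a)
`c = a` → c = [7, 5, 2, 1] (same object as a, b)
`a[0] = 840` → a = [840, 5, 2, 1] (same object as b, c); b = [840, 5, 2, 1] (same object as a, c); c = [840, 5, 2, 1] (same object as a, b)
`b.append(105)` → a = [840, 5, 2, 1, 105] (same object as b, c); b = [840, 5, 2, 1, 105] (same object as a, c); c = [840, 5, 2, 1, 105] (same object as a, b)
`print(a)` → prints [840, 5, 2, 1, 105]
`print(c)` → prints [840, 5, 2, 1, 105]

Answer:
[840, 5, 2, 1, 105]
[840, 5, 2, 1, 105]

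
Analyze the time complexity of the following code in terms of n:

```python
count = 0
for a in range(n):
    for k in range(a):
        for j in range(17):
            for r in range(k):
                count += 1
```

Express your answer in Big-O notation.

Each loop level contributes: n × n × 1 × n. Multiplying the contributions gives O(n^3).

Answer: O(n^3)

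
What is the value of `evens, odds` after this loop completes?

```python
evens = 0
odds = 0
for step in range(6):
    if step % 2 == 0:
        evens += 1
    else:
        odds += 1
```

Count evens and odds in range(6)
`evens, odds` takes the values: (0, 0) → (1, 0) → (1, 1) → (2, 1) → (2, 2) → (3, 2) → (3, 3)

Answer: 3, 3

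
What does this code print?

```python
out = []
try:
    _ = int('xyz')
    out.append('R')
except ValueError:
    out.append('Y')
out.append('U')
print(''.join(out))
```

Execution trace: 'Y' (except ValueError) → 'U' (after the try/except). Output: YU

Answer: YU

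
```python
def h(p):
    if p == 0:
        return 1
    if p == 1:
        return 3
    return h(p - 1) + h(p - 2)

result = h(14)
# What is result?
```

Build up from base cases: h(0)=1, h(1)=3, h(2)=4, h(3)=7, h(4)=11, h(5)=18, h(6)=29, ..., h(14)=1364

Answer: 1364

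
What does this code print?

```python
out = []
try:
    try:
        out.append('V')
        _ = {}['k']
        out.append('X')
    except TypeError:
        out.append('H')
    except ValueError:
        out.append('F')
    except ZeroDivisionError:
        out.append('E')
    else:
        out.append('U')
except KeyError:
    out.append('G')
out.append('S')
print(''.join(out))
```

Execution trace: 'V' (try body) → 'G' (outer except KeyError) → 'S' (after the try/except). Output: VGS

Answer: VGS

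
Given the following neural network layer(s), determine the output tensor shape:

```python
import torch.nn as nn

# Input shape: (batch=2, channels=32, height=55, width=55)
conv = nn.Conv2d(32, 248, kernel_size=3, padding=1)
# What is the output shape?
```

Input: (2, 32, 55, 55) -> Output: (2, 248, 55, 55)

Answer: (2, 248, 55, 55)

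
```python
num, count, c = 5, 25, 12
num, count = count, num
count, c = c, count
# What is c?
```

Trace:
`num, count, c = 5, 25, 12` → num = 5; count = 25; c = 12
`num, count = count, num` → num = 25; count = 5
`count, c = c, count` → count = 12; c = 5
So c = 5

Answer: 5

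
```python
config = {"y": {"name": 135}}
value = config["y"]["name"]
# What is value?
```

Trace:
`config = {"y": {"name": 135}}` → config = {'y': {'name': 135}}
`value = config["y"]["name"]` → value = 135
So value = 135

Answer: 135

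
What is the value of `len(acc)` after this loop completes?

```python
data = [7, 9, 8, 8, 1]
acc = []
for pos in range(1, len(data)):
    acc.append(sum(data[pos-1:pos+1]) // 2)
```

Number of 2-element averages
`acc` takes the values: [] → [8] → [8, 8] → [8, 8, 8] → [8, 8, 8, 4]
So `len(acc)` = 4

Answer: 4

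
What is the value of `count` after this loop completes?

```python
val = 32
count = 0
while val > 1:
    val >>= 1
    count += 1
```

Count right shifts until 1
`count` takes the values: 0 → 1 → 2 → 3 → 4 → 5

Answer: 5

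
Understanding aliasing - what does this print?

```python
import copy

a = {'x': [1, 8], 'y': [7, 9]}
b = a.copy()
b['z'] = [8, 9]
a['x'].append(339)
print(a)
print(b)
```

Key concept: shallow copy of dict with mutable values.
Step by step:
`a = {'x': [1, 8], 'y': [7, 9]}` → a = {'x': [1, 8], 'y': [7, 9]}
`b = a.copy()` → b = {'x': [1, 8], 'y': [7, 9]}
`b['z'] = [8, 9]` → b = {'x': [1, 8], 'y': [7, 9], 'z': [8, 9]}
`a['x'].append(339)` → a = {'x': [1, 8, 339], 'y': [7, 9]}; b = {'x': [1, 8, 339], 'y': [7, 9], 'z': [8, 9]}
`print(a)` → prints {'x': [1, 8, 339], 'y': [7, 9]}
`print(b)` → prints {'x': [1, 8, 339], 'y': [7, 9], 'z': [8, 9]}

Answer:
{'x': [1, 8, 339], 'y': [7, 9]}
{'x': [1, 8, 339], 'y': [7, 9], 'z': [8, 9]}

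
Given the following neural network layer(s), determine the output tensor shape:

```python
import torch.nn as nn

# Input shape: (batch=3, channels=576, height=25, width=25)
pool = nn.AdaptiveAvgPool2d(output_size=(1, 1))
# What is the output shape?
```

Input: (3, 576, 25, 25) -> Output: (3, 576, 1, 1)

Answer: (3, 576, 1, 1)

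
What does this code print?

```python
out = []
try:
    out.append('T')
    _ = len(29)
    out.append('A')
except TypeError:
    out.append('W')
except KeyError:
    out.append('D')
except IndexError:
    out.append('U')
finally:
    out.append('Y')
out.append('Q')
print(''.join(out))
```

Execution trace: 'T' (try body) → 'W' (except TypeError) → 'Y' (finally) → 'Q' (after the try/except). Output: TWYQ

Answer: TWYQ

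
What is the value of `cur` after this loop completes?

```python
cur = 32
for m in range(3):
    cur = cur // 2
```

Halve 3 times: 32 // 2^3 = 4
`cur` takes the values: 32 → 16 → 8 → 4

Answer: 4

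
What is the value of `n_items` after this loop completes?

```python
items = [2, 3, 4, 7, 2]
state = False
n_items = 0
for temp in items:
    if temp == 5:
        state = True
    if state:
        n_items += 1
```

Count elements after first 5 in [2, 3, 4, 7, 2]
`n_items` takes the values: 0

Answer: 0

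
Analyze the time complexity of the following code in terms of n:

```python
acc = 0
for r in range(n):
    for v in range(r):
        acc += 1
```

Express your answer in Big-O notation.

Each loop level contributes: n × n. Multiplying the contributions gives O(n^2).

Answer: O(n^2)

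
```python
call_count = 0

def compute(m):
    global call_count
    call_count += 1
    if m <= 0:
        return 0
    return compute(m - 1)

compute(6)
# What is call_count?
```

Linear recursion stepping by 1: 7 calls from m=6 down to ≤0.

Answer: 7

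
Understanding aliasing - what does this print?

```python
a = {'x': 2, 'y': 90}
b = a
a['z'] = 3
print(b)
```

Key concept: dict aliasing.
Step by step:
`a = {'x': 2, 'y': 90}` → a = {'x': 2, 'y': 90}
`b = a` → b = {'x': 2, 'y': 90} (same object as a)
`a['z'] = 3` → a = {'x': 2, 'y': 90, 'z': 3} (same object as b); b = {'x': 2, 'y': 90, 'z': 3} (same object as a)
`print(b)` → prints {'x': 2, 'y': 90, 'z': 3}

Answer: {'x': 2, 'y': 90, 'z': 3}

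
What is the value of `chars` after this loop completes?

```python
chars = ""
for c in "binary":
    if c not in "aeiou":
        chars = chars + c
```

Remove vowels from 'binary'
`chars` takes the values: "" → "b" → "bn" → "bnr" → "bnry"

Answer: "bnry"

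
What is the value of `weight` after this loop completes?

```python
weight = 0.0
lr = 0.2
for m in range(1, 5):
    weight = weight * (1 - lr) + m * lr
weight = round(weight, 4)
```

Moving average with lr=0.2
`weight` takes the values: 0.0 → 0.2 → 0.56 → 1.048 → 1.6384

Answer: 1.6384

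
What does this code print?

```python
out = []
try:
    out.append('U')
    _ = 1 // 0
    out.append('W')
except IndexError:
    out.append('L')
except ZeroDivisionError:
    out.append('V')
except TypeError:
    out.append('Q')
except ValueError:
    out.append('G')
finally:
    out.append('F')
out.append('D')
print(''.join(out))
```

Execution trace: 'U' (try body) → 'V' (except ZeroDivisionError) → 'F' (finally) → 'D' (after the try/except). Output: UVFD

Answer: UVFD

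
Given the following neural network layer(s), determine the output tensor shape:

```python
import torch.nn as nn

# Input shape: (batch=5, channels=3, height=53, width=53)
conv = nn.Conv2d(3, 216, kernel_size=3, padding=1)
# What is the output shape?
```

Input: (5, 3, 53, 53) -> Output: (5, 216, 53, 53)

Answer: (5, 216, 53, 53)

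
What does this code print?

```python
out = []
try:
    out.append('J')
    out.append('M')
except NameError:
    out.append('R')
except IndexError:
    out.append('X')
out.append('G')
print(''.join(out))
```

Execution trace: 'J' (try body) → 'M' (try body, no exception) → 'G' (after the try/except). Output: JMG

Answer: JMG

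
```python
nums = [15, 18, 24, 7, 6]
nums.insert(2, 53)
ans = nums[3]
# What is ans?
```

Trace:
`nums = [15, 18, 24, 7, 6]` → nums = [15, 18, 24, 7, 6]
`nums.insert(2, 53)` → nums = [15, 18, 53, 24, 7, 6]
`ans = nums[3]` → ans = 24
So ans = 24

Answer: 24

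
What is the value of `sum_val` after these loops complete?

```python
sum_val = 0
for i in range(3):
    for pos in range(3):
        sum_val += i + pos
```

Sum of all i+pos for i,pos in 3x3
`sum_val` takes the values: 0 → 1 → 3 → 4 → 6 → 9 → 11 → 14 → 18

Answer: 18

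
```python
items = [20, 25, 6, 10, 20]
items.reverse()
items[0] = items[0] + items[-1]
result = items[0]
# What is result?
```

Trace:
`items = [20, 25, 6, 10, 20]` → items = [20, 25, 6, 10, 20]
`items.reverse()` → items = [20, 10, 6, 25, 20]
`items[0] = items[0] + items[-1]` → items = [40, 10, 6, 25, 20]
`result = items[0]` → result = 40
So result = 40

Answer: 40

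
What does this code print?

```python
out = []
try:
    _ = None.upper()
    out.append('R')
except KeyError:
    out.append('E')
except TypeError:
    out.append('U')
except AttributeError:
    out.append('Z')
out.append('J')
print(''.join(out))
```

Execution trace: 'Z' (except AttributeError) → 'J' (after the try/except). Output: ZJ

Answer: ZJ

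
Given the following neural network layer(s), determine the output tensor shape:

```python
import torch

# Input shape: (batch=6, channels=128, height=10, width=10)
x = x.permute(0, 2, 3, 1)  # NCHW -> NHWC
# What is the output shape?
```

Input: (6, 128, 10, 10) -> Output: (6, 10, 10, 128)

Answer: (6, 10, 10, 128)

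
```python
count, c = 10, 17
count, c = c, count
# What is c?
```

Trace:
`count, c = 10, 17` → count = 10; c = 17
`count, c = c, count` → count = 17; c = 10
So c = 10

Answer: 10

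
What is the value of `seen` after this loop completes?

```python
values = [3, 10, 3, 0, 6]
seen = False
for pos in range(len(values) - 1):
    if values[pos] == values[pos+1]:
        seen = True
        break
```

Check consecutive duplicates in [3, 10, 3, 0, 6]
`seen` takes the values: False

Answer: False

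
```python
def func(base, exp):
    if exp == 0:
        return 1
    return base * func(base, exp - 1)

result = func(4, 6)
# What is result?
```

func(4, 6) = 4 * 4 * 4 * 4 * 4 * 4 = 4096

Answer: 4096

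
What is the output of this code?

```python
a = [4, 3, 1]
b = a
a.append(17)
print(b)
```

Key concept: basic list aliasing.
Step by step:
`a = [4, 3, 1]` → a = [4, 3, 1]
`b = a` → b = [4, 3, 1] (same object as a)
`a.append(17)` → a = [4, 3, 1, 17] (same object as b); b = [4, 3, 1, 17] (same object as a)
`print(b)` → prints [4, 3, 1, 17]

Answer: [4, 3, 1, 17]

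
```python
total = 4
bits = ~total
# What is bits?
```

Trace:
`total = 4` → total = 4
`bits = ~total` → bits = -5
So bits = -5

Answer: -5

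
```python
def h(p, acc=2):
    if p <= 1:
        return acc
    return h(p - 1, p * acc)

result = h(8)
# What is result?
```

Accumulator trace (n, acc): (8, 2) -> (7, 16) -> (6, 112) -> (5, 672) -> (4, 3360) -> (3, 13440) -> (2, 40320) -> (1, 80640) -> return 80640

Answer: 80640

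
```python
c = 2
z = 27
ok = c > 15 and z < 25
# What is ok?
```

Trace:
`c = 2` → c = 2
`z = 27` → z = 27
`ok = c > 15 and z < 25` → ok = False
So ok = False

Answer: False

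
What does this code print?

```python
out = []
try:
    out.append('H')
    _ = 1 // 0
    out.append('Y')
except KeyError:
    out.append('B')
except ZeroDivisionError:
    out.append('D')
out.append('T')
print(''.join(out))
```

Execution trace: 'H' (try body) → 'D' (except ZeroDivisionError) → 'T' (after the try/except). Output: HDT

Answer: HDT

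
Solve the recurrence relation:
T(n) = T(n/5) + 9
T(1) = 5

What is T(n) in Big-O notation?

Each step divides n by 5 and adds 9. After log_5(n) steps we reach T(1)=5. So T(n) = 9·log_5(n) + 5 = O(log n).

Answer: O(log n)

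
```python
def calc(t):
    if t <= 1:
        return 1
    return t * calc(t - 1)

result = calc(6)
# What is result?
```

calc(6) = 6 * 5 * 4 * 3 * 2 * 1 = 720

Answer: 720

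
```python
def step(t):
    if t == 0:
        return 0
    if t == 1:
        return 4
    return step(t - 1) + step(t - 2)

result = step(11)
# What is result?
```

Build up from base cases: step(0)=0, step(1)=4, step(2)=4, step(3)=8, step(4)=12, step(5)=20, step(6)=32, ..., step(11)=356

Answer: 356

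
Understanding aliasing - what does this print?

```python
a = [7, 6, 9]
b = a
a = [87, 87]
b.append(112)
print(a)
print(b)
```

Key concept: rebinding vs mutation: a is rebound to a new list, b still points at the original.
Step by step:
`a = [7, 6, 9]` → a = [7, 6, 9]
`b = a` → b = [7, 6, 9] (same object as a)
`a = [87, 87]` → a = [87, 87]
`b.append(112)` → b = [7, 6, 9, 112]
`print(a)` → prints [87, 87]
`print(b)` → prints [7, 6, 9, 112]

Answer:
[87, 87]
[7, 6, 9, 112]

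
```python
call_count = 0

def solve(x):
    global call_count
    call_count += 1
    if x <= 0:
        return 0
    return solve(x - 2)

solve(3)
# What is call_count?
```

Linear recursion stepping by 2: 3 calls from x=3 down to ≤0.

Answer: 3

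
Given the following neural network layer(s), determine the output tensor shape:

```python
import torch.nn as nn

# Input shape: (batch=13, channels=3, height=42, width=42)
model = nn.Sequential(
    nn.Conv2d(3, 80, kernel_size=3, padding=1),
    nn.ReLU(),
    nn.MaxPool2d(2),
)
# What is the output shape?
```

Input: (13, 3, 42, 42) -> after Conv2d: (13, 80, 42, 42) -> after ReLU: (13, 80, 42, 42) -> Output: (13, 80, 21, 21)

Answer: (13, 80, 21, 21)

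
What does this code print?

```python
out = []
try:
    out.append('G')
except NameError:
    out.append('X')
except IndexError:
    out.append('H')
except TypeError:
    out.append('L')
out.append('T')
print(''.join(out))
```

Execution trace: 'G' (try body, no exception) → 'T' (after the try/except). Output: GT

Answer: GT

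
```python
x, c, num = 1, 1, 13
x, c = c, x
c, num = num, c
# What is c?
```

Trace:
`x, c, num = 1, 1, 13` → x = 1; c = 1; num = 13
`x, c = c, x` → x = 1; c = 1
`c, num = num, c` → c = 13; num = 1
So c = 13

Answer: 13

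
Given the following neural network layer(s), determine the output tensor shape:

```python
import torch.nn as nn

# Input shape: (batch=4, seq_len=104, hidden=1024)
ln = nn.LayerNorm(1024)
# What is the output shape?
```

Input: (4, 104, 1024) -> Output: (4, 104, 1024)

Answer: (4, 104, 1024)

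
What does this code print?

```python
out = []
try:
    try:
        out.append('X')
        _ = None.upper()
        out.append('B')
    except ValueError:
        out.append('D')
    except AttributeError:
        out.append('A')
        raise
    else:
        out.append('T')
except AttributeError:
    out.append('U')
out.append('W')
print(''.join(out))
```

Execution trace: 'X' (inner try body) → 'A' (inner except AttributeError) → 'U' (outer except AttributeError) → 'W' (after the try/except). Output: XAUW

Answer: XAUW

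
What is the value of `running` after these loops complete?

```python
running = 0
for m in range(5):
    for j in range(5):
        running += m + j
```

Sum of all m+j for m,j in 5x5
`running` takes the values: 0 → 1 → 3 → 6 → 10 → 11 → 13 → 16 → 20 → 25 → 27 → 30 → 34 → 39 → 45 → 48 → 52 → 57 → 63 → 70 → 74 → 79 → 85 → 92 → 100

Answer: 100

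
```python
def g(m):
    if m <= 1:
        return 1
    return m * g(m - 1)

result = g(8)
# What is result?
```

g(8) = 8 * 7 * 6 * 5 * 4 * 3 * 2 * 1 = 40320

Answer: 40320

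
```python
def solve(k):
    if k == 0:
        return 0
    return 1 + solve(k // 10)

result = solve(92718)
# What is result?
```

Count of digits of 92718: 5

Answer: 5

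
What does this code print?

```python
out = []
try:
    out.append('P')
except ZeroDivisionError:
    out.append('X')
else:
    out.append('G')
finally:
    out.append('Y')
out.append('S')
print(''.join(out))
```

Execution trace: 'P' (try body, no exception) → 'G' (else) → 'Y' (finally) → 'S' (after the try/except). Output: PGYS

Answer: PGYS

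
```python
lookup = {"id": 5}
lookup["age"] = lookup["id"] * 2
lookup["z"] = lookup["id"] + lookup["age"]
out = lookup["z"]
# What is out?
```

Trace:
`lookup = {"id": 5}` → lookup = {'id': 5}
`lookup["age"] = lookup["id"] * 2` → lookup = {'id': 5, 'age': 10}
`lookup["z"] = lookup["id"] + lookup["age"]` → lookup = {'id': 5, 'age': 10, 'z': 15}
`out = lookup["z"]` → out = 15
So out = 15

Answer: 15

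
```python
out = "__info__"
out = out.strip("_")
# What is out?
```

Trace:
`out = "__info__"` → out = '__info__'
`out = out.strip("_")` → out = 'info'
So out = 'info'

Answer: 'info'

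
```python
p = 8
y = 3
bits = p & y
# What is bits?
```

Trace:
`p = 8` → p = 8
`y = 3` → y = 3
`bits = p & y` → bits = 0
So bits = 0

Answer: 0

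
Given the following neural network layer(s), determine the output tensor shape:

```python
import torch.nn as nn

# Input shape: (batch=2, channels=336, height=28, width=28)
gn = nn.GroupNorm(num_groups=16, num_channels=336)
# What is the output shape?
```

Input: (2, 336, 28, 28) -> Output: (2, 336, 28, 28)

Answer: (2, 336, 28, 28)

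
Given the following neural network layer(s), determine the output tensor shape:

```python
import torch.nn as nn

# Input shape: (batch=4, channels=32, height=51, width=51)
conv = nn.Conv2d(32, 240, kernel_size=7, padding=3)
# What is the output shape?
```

Input: (4, 32, 51, 51) -> Output: (4, 240, 51, 51)

Answer: (4, 240, 51, 51)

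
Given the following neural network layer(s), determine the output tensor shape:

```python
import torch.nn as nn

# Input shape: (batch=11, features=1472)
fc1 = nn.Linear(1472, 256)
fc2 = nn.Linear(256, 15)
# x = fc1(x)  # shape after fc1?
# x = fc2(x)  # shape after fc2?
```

Input: (11, 1472) -> after fc1: (11, 256) -> Output: (11, 15)

Answer: (11, 15)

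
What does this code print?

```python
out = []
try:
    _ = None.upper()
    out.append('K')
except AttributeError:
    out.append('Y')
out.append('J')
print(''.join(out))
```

Execution trace: 'Y' (except AttributeError) → 'J' (after the try/except). Output: YJ

Answer: YJ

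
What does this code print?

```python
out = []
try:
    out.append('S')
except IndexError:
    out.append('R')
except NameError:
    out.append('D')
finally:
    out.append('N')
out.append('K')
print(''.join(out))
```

Execution trace: 'S' (try body, no exception) → 'N' (finally) → 'K' (after the try/except). Output: SNK

Answer: SNK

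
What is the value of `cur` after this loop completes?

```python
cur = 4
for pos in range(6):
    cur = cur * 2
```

Multiply by 2, 6 times: 4 * 2^6 = 256
`cur` takes the values: 4 → 8 → 16 → 32 → 64 → 128 → 256

Answer: 256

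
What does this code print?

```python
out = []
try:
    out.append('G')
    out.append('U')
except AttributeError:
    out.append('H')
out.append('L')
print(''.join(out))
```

Execution trace: 'G' (try body) → 'U' (try body, no exception) → 'L' (after the try/except). Output: GUL

Answer: GUL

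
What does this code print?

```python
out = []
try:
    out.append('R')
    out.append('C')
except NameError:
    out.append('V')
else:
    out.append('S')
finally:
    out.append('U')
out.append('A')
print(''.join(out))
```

Execution trace: 'R' (try body) → 'C' (try body, no exception) → 'S' (else) → 'U' (finally) → 'A' (after the try/except). Output: RCSUA

Answer: RCSUA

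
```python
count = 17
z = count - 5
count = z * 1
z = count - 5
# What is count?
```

Trace:
`count = 17` → count = 17
`z = count - 5` → z = 12
`count = z * 1` → count = 12
`z = count - 5` → z = 7
So count = 12

Answer: 12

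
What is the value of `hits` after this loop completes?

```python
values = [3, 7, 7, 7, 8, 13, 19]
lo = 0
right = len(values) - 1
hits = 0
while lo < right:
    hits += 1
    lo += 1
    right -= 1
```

Iterations until pointers meet (list length 7)
`hits` takes the values: 0 → 1 → 2 → 3

Answer: 3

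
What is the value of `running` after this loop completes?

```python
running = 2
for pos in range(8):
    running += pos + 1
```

Start at 2, add 1 to 8 = 38
`running` takes the values: 2 → 3 → 5 → 8 → 12 → 17 → 23 → 30 → 38

Answer: 38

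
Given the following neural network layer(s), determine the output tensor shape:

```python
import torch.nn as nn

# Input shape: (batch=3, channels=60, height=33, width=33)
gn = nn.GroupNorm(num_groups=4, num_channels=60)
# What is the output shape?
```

Input: (3, 60, 33, 33) -> Output: (3, 60, 33, 33)

Answer: (3, 60, 33, 33)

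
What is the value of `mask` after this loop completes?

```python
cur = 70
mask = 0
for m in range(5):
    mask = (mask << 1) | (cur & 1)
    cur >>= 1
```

Reverse lowest 5 bits of 70
`mask` takes the values: 0 → 1 → 3 → 6 → 12

Answer: 12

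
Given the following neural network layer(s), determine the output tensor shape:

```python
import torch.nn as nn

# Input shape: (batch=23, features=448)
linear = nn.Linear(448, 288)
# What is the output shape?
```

Input: (23, 448) -> Output: (23, 288)

Answer: (23, 288)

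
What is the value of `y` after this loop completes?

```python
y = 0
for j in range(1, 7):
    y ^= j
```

XOR of 1 to 6
`y` takes the values: 0 → 1 → 3 → 0 → 4 → 1 → 7

Answer: 7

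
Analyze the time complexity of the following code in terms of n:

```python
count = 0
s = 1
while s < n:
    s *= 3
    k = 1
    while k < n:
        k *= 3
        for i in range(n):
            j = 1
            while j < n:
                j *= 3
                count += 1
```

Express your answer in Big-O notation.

Each loop level contributes: log n × log n × n × log n. Multiplying the contributions gives O(n log^3 n).

Answer: O(n log^3 n)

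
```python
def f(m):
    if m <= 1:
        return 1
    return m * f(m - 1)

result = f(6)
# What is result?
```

f(6) = 6 * 5 * 4 * 3 * 2 * 1 = 720

Answer: 720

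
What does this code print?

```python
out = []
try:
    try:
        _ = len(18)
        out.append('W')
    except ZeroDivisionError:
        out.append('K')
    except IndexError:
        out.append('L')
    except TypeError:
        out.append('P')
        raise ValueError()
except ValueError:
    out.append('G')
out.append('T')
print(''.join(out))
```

Execution trace: 'P' (inner except TypeError) → 'G' (outer except ValueError) → 'T' (after the try/except). Output: PGT

Answer: PGT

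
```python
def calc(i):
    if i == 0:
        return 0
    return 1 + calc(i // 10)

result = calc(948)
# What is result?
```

Count of digits of 948: 3

Answer: 3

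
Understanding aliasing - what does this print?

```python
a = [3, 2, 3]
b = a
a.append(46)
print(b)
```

Key concept: basic list aliasing.
Step by step:
`a = [3, 2, 3]` → a = [3, 2, 3]
`b = a` → b = [3, 2, 3] (same object as a)
`a.append(46)` → a = [3, 2, 3, 46] (same object as b); b = [3, 2, 3, 46] (same object as a)
`print(b)` → prints [3, 2, 3, 46]

Answer: [3, 2, 3, 46]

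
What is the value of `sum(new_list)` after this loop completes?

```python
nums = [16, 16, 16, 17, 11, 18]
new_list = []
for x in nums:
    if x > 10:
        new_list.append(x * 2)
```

Sum of doubled values > 10
`new_list` takes the values: [] → [32] → [32, 32] → [32, 32, 32] → [32, 32, 32, 34] → [32, 32, 32, 34, 22] → [32, 32, 32, 34, 22, 36]
So `sum(new_list)` = 188

Answer: 188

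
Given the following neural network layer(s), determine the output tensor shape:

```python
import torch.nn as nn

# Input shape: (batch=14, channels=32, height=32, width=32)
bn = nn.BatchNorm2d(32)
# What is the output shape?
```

Input: (14, 32, 32, 32) -> Output: (14, 32, 32, 32)

Answer: (14, 32, 32, 32)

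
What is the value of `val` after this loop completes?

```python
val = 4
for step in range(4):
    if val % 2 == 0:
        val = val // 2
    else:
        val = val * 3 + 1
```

Collatz-style transformation from 4
`val` takes the values: 4 → 2 → 1 → 4 → 2

Answer: 2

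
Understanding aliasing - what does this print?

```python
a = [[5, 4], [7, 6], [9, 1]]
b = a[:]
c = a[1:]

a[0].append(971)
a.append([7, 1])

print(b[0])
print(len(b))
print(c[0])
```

Key concept: slice with nested mutation.
Step by step:
`a = [[5, 4], [7, 6], [9, 1]]` → a = [[5, 4], [7, 6], [9, 1]]
`b = a[:]` → b = [[5, 4], [7, 6], [9, 1]]
`c = a[1:]` → c = [[7, 6], [9, 1]]
`a[0].append(971)` → a = [[5, 4, 971], [7, 6], [9, 1]]; b = [[5, 4, 971], [7, 6], [9, 1]]
`a.append([7, 1])` → a = [[5, 4, 971], [7, 6], [9, 1], [7, 1]]
`print(b[0])` → prints [5, 4, 971]
`print(len(b))` → prints 3
`print(c[0])` → prints [7, 6]

Answer:
[5, 4, 971]
3
[7, 6]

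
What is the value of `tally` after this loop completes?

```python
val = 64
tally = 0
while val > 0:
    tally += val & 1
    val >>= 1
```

Count set bits in 64 (binary: 0b1000000)
`tally` takes the values: 0 → 1

Answer: 1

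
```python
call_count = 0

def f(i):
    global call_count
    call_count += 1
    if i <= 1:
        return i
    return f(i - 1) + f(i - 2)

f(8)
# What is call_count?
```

Calls(i) = 1 + Calls(i-1) + Calls(i-2); Calls(0)=Calls(1)=1. For i=8 this gives 67.

Answer: 67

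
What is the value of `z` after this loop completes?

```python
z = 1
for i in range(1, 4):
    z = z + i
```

Start at 1, add 1 through 3
`z` takes the values: 1 → 2 → 4 → 7

Answer: 7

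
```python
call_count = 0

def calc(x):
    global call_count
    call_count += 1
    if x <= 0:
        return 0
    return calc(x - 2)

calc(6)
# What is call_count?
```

Linear recursion stepping by 2: 4 calls from x=6 down to ≤0.

Answer: 4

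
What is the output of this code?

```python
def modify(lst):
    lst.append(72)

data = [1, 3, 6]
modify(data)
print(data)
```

Key concept: function modifies passed list.
Step by step:
`data = [1, 3, 6]` → data = [1, 3, 6]
`modify(data)` → data = [1, 3, 6, 72]
`print(data)` → prints [1, 3, 6, 72]

Answer: [1, 3, 6, 72]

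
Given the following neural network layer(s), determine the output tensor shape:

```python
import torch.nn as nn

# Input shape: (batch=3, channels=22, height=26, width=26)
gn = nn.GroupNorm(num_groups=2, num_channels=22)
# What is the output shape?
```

Input: (3, 22, 26, 26) -> Output: (3, 22, 26, 26)

Answer: (3, 22, 26, 26)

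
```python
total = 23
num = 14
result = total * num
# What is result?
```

Trace:
`total = 23` → total = 23
`num = 14` → num = 14
`result = total * num` → result = 322
So result = 322

Answer: 322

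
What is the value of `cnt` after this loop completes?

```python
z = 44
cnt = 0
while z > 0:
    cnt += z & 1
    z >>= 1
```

Count set bits in 44 (binary: 0b101100)
`cnt` takes the values: 0 → 1 → 2 → 3

Answer: 3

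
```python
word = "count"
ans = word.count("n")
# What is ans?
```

Trace:
`word = "count"` → word = 'count'
`ans = word.count("n")` → ans = 1
So ans = 1

Answer: 1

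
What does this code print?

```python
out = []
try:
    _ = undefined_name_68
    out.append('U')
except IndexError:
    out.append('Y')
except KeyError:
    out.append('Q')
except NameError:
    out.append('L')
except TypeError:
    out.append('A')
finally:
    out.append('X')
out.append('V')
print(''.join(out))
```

Execution trace: 'L' (except NameError) → 'X' (finally) → 'V' (after the try/except). Output: LXV

Answer: LXV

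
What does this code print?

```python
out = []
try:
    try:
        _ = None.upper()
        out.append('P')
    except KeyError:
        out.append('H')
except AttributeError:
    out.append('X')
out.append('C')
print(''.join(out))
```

Execution trace: 'X' (outer except AttributeError) → 'C' (after the try/except). Output: XC

Answer: XC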